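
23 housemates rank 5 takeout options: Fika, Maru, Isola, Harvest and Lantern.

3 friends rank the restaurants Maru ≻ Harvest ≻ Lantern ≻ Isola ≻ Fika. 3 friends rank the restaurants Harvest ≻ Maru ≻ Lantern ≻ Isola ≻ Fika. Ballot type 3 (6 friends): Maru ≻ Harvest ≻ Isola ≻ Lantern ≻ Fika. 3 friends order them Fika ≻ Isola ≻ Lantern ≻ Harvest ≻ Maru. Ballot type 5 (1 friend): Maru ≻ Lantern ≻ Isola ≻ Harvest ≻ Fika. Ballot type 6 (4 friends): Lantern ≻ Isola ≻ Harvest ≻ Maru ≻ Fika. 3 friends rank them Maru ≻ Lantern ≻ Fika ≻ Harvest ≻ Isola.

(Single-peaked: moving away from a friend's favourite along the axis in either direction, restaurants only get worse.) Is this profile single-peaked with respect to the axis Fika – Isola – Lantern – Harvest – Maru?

no

Axis positions: Fika=1, Isola=2, Lantern=3, Harvest=4, Maru=5.
Ballot type 1 (peak Maru at position 5): ranking walks positions 5-4-3-2-1, expanding outward from the peak — single-peaked.
Ballot type 2 (peak Harvest at position 4): ranking walks positions 4-5-3-2-1, expanding outward from the peak — single-peaked.
Ballot type 3: ranking walks positions 5-4-2-3-1; Isola is ranked above Lantern even though Lantern lies between Isola and the peak Maru on the axis — preferences dip and rise again. Not single-peaked.
Ballot type 4 (peak Fika at position 1): ranking walks positions 1-2-3-4-5, expanding outward from the peak — single-peaked.
Ballot type 5: ranking walks positions 5-3-2-4-1; Lantern is ranked above Harvest even though Harvest lies between Lantern and the peak Maru on the axis — preferences dip and rise again. Not single-peaked.
Ballot type 6 (peak Lantern at position 3): ranking walks positions 3-2-4-5-1, expanding outward from the peak — single-peaked.
Ballot type 7: ranking walks positions 5-3-1-4-2; Lantern is ranked above Harvest even though Harvest lies between Lantern and the peak Maru on the axis — preferences dip and rise again. Not single-peaked.
Ballot type 3 violates single-peakedness, so the profile is not single-peaked on this axis.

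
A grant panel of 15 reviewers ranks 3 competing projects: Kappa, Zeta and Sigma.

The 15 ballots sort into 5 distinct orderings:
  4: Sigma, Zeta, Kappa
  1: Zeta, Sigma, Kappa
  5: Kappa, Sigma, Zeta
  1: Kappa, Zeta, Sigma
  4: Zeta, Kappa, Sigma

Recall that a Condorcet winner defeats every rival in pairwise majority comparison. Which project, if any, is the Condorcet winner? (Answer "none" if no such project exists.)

Check each pair by majority over 15 ballots:
Kappa vs Zeta: 6 to 9, Zeta.
Kappa vs Sigma: Kappa preferred on 5+1+4 = 10 ballots; Kappa wins 10–5.
Zeta vs Sigma: Zeta preferred on 1+1+4 = 6 ballots; Sigma wins 9–6.
No project is unbeaten: Kappa loses to Zeta; Zeta loses to Sigma; Sigma loses to Kappa. In particular Kappa > Sigma > Zeta > Kappa is a majority cycle — no Condorcet winner exists.

none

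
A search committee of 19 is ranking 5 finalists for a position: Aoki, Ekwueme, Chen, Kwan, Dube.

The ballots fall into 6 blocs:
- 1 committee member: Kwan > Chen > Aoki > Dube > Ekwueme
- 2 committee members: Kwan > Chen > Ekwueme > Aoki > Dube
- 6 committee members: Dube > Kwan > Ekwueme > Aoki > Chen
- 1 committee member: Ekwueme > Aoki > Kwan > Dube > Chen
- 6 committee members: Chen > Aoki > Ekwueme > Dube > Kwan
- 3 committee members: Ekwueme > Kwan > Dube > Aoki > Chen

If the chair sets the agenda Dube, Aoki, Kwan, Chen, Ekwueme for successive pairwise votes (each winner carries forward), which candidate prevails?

Round 1: Dube vs Aoki — 9–10, Aoki advances.
Round 2: Aoki vs Kwan — 7–12, Kwan advances.
Round 3: Kwan vs Chen — 13–6, Kwan advances.
Round 4: Kwan vs Ekwueme — 9–10, Ekwueme advances.
Ekwueme survives the agenda.

Ekwueme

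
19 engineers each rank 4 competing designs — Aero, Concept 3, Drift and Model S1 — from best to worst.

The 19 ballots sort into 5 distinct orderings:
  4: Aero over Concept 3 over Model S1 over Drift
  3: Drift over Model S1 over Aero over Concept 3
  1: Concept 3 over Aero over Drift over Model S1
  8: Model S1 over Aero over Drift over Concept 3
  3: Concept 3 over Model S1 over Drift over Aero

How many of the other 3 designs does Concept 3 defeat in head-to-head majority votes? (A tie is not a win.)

0

Concept 3 against each rival (19 engineers):
Concept 3 vs Aero: Aero, 15–4.
Concept 3 vs Drift: Concept 3 preferred on 4+1+3 = 8 ballots; Drift wins 11–8.
Concept 3 vs Model S1: Model S1 wins 11–8.
Concept 3 beats no one; loses to Aero, Drift, Model S1 — 0 pairwise wins.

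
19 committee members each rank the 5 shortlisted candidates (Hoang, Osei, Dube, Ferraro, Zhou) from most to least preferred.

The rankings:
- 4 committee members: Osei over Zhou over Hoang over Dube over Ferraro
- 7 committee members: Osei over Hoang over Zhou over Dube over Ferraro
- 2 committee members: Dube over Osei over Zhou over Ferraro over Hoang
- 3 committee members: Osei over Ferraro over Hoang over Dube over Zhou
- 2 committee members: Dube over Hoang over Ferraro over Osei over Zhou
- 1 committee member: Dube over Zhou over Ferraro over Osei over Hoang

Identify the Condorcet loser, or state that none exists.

Head-to-head results (19 committee members):
Hoang vs Osei: 2 for Hoang, 17 for Osei — Osei by 17–2.
Hoang–Dube: Hoang 14–5.
Hoang vs Ferraro: 13 to 6, Hoang.
Hoang vs Zhou: Hoang wins 12–7.
Osei–Dube: Osei 14–5.
Osei vs Ferraro: Osei is ranked higher on 4+7+2+3 = 16 ballots, Ferraro on 3. Osei wins 16–3.
Osei vs Zhou: Osei, 18–1.
Dube vs Ferraro: Dube preferred on 4+7+2+2+1 = 16 ballots; Dube wins 16–3.
Dube vs Zhou: Zhou wins 11–8.
Ferraro–Zhou: Zhou 14–5.
Ferraro loses to every other candidate — it is the Condorcet loser.

Ferraro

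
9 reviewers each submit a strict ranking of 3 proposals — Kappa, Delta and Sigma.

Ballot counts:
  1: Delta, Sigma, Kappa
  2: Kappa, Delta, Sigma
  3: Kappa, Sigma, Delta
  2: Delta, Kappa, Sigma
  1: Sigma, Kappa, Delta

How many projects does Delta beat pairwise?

Delta against each rival (9 reviewers):
Delta vs Kappa: 1+2 = 3 for Delta, 6 for Kappa — Kappa by 6–3.
Delta vs Sigma: 1+2+2 = 5 for Delta, 4 for Sigma — Delta by 5–4.
Delta beats Sigma; loses to Kappa — 1 pairwise win.

1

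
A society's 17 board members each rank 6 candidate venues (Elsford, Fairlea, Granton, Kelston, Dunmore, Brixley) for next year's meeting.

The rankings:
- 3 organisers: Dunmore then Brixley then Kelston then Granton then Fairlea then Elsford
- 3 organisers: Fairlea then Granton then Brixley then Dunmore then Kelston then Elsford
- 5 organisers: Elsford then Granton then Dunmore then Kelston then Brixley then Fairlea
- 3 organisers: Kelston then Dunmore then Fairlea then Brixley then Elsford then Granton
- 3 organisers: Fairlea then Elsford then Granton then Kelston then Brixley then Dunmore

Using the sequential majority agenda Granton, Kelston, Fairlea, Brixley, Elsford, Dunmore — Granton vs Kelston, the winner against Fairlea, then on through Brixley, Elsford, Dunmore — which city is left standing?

Dunmore

Round 1: Granton vs Kelston — 11–6, Granton advances.
Round 2: Granton vs Fairlea — 8–9, Fairlea advances.
Round 3: Fairlea vs Brixley — 9–8, Fairlea advances.
Round 4: Fairlea vs Elsford — 12–5, Fairlea advances.
Round 5: Fairlea vs Dunmore — 6–11, Dunmore advances.
Dunmore survives the agenda.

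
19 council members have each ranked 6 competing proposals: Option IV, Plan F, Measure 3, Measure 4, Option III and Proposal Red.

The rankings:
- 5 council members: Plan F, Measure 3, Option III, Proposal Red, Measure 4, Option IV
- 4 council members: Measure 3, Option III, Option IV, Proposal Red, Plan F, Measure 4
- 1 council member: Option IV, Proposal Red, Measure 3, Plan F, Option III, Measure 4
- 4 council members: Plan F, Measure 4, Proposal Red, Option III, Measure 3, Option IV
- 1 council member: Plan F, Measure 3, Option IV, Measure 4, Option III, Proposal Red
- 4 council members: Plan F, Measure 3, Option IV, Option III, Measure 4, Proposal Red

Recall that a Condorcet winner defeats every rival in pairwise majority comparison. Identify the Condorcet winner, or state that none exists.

Head-to-head results (19 council members):
Option IV vs Plan F: Plan F wins 14–5.
Option IV vs Measure 3: Measure 3 wins 18–1.
Option IV vs Measure 4: Option IV, 10–9.
Option IV vs Option III: 1+1+4 = 6 for Option IV, 13 for Option III — Option III by 13–6.
Option IV vs Proposal Red: Option IV is ranked higher on 4+1+1+4 = 10 ballots, Proposal Red on 9. Option IV wins 10–9.
Plan F vs Measure 3: Plan F preferred on 5+4+1+4 = 14 ballots; Plan F wins 14–5.
Plan F vs Measure 4: 19 to 0, Plan F.
Plan F vs Option III: Plan F is ranked higher on 5+1+4+1+4 = 15 ballots, Option III on 4. Plan F wins 15–4.
Plan F vs Proposal Red: Plan F is ranked higher on 5+4+1+4 = 14 ballots, Proposal Red on 5. Plan F wins 14–5.
Measure 3 vs Measure 4: Measure 3 is ranked higher on 5+4+1+1+4 = 15 ballots, Measure 4 on 4. Measure 3 wins 15–4.
Measure 3 vs Option III: Measure 3, 15–4.
Measure 3 vs Proposal Red: Measure 3, 14–5.
Measure 4 vs Option III: 5 to 14, Option III.
Measure 4 vs Proposal Red: 9 to 10, Proposal Red.
Option III–Proposal Red: Option III 14–5.
Plan F defeats every rival head-to-head and is the Condorcet winner.

Plan F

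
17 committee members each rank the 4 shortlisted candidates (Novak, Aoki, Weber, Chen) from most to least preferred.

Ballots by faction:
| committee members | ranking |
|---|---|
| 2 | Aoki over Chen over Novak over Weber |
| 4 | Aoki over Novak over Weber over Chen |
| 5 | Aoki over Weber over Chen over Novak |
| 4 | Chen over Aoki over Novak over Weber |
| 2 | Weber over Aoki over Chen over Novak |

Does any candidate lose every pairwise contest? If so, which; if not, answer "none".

Head-to-head results (17 committee members):
Novak vs Aoki: Novak preferred on 0 ballots; Aoki wins 17–0.
Novak vs Weber: Novak wins 10–7.
Novak vs Chen: Novak is ranked higher on 4 ballots, Chen on 13. Chen wins 13–4.
Aoki vs Weber: Aoki, 15–2.
Aoki vs Chen: Aoki, 13–4.
Weber–Chen: Weber 11–6.
Every candidate wins at least one matchup (Novak beats Weber; Aoki beats Novak; Weber beats Chen; Chen beats Novak), so there is no Condorcet loser.

none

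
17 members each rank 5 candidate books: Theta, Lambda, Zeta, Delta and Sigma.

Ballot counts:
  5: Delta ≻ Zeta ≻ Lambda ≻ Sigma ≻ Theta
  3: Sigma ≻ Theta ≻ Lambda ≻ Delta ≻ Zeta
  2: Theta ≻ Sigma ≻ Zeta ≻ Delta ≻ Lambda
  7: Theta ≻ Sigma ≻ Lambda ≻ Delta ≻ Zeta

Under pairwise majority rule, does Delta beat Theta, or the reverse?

Theta

Ballots ranking Delta above Theta: 5.
Ballots ranking Theta above Delta: 17 − 5 = 12.
Theta wins the head-to-head 12–5.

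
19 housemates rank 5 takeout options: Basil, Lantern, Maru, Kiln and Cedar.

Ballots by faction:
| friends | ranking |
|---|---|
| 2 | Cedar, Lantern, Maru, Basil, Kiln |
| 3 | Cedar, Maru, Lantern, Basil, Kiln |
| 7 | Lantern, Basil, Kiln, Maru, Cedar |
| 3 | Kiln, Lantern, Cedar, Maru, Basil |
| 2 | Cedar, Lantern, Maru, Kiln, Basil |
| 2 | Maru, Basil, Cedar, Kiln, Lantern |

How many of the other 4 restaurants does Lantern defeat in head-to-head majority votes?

4

Lantern against each rival (19 friends):
Lantern vs Basil: Lantern is ranked higher on 2+3+7+3+2 = 17 ballots, Basil on 2. Lantern wins 17–2.
Lantern vs Maru: Lantern wins 14–5.
Lantern vs Kiln: Lantern, 14–5.
Lantern vs Cedar: Lantern, 10–9.
Lantern beats Basil, Maru, Kiln, Cedar — 4 pairwise wins.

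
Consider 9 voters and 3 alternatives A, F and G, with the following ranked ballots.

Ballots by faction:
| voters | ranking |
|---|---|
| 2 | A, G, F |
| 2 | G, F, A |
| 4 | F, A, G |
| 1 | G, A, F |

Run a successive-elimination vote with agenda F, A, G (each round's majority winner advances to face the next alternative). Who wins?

Round 1: F vs A — 6–3, F advances.
Round 2: F vs G — 4–5, G advances.
The agenda winner is G.

G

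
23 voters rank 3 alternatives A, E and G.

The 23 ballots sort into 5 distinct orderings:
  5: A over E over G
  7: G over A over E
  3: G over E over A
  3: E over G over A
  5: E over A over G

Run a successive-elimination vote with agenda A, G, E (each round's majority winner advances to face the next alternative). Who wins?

E

Round 1: A vs G — 10–13, G advances.
Round 2: G vs E — 10–13, E advances.
E survives the agenda.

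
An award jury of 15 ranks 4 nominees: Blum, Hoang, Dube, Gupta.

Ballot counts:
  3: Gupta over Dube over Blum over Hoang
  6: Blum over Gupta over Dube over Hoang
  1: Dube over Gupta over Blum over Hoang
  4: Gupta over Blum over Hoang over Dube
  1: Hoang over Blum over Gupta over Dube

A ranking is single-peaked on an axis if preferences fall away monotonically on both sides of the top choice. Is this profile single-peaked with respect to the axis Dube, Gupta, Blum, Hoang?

Axis positions: Dube=1, Gupta=2, Blum=3, Hoang=4.
Group 1 (peak Gupta at position 2): ranking walks positions 2-1-3-4, expanding outward from the peak — single-peaked.
Group 2 (peak Blum at position 3): ranking walks positions 3-2-1-4, expanding outward from the peak — single-peaked.
Group 3 (peak Dube at position 1): ranking walks positions 1-2-3-4, expanding outward from the peak — single-peaked.
Group 4 (peak Gupta at position 2): ranking walks positions 2-3-4-1, expanding outward from the peak — single-peaked.
Group 5 (peak Hoang at position 4): ranking walks positions 4-3-2-1, expanding outward from the peak — single-peaked.
Every ranking is single-peaked on this axis.

yes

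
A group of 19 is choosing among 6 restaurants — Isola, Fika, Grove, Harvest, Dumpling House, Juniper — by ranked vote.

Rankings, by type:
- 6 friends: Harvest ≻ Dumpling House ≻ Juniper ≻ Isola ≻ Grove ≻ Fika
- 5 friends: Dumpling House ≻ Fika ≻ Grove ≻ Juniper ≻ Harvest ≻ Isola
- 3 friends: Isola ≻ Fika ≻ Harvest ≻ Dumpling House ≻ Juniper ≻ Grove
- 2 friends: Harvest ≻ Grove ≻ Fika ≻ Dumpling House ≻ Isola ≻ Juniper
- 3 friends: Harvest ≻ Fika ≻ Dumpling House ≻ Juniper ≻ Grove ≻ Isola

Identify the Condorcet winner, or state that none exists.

Harvest

Pairwise majorities:
Isola–Fika: Fika 10–9.
Isola–Grove: Grove 10–9.
Isola vs Harvest: Harvest, 16–3.
Isola vs Dumpling House: Dumpling House wins 16–3.
Isola vs Juniper: Juniper, 14–5.
Fika vs Grove: Fika, 11–8.
Fika–Harvest: Harvest 11–8.
Fika vs Dumpling House: Dumpling House wins 11–8.
Fika–Juniper: Fika 13–6.
Grove vs Harvest: Harvest, 14–5.
Grove vs Dumpling House: Dumpling House, 17–2.
Grove vs Juniper: Juniper, 12–7.
Harvest vs Dumpling House: Harvest, 14–5.
Harvest–Juniper: Harvest 14–5.
Dumpling House vs Juniper: Dumpling House wins 19–0.
Harvest defeats every rival head-to-head and is the Condorcet winner.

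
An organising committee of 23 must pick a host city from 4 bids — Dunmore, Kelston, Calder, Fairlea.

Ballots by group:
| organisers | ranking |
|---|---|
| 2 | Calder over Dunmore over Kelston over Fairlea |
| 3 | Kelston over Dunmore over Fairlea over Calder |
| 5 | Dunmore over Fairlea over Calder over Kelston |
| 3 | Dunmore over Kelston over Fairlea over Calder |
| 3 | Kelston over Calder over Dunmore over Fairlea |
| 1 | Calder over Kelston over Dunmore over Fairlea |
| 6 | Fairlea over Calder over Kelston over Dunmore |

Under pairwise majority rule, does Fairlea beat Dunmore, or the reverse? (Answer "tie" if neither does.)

Dunmore

Ballots ranking Fairlea above Dunmore: 6.
Ballots ranking Dunmore above Fairlea: 23 − 6 = 17.
Dunmore wins the head-to-head 17–6.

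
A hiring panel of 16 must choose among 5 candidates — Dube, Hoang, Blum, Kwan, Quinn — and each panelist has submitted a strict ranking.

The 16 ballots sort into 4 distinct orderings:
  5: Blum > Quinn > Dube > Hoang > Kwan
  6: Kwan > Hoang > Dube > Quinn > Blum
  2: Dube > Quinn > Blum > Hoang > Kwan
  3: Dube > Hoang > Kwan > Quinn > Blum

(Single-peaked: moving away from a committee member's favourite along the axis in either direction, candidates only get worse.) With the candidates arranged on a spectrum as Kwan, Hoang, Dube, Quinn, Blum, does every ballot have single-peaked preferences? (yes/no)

yes

Axis positions: Kwan=1, Hoang=2, Dube=3, Quinn=4, Blum=5.
Cluster 1 (peak Blum at position 5): ranking walks positions 5-4-3-2-1, expanding outward from the peak — single-peaked.
Cluster 2 (peak Kwan at position 1): ranking walks positions 1-2-3-4-5, expanding outward from the peak — single-peaked.
Cluster 3 (peak Dube at position 3): ranking walks positions 3-4-5-2-1, expanding outward from the peak — single-peaked.
Cluster 4 (peak Dube at position 3): ranking walks positions 3-2-1-4-5, expanding outward from the peak — single-peaked.
Every ranking is single-peaked on this axis.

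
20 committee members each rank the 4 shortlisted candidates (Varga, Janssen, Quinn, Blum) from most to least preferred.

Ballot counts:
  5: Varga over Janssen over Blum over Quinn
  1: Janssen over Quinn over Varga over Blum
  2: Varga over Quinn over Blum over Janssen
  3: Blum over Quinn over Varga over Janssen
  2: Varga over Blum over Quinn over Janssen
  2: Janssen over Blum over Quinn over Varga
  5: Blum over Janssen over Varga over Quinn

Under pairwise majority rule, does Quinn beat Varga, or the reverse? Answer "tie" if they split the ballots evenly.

Varga

Ballots ranking Quinn above Varga: 1 + 3 + 2 = 6.
Ballots ranking Varga above Quinn: 20 − 6 = 14.
Varga wins the head-to-head 14–6.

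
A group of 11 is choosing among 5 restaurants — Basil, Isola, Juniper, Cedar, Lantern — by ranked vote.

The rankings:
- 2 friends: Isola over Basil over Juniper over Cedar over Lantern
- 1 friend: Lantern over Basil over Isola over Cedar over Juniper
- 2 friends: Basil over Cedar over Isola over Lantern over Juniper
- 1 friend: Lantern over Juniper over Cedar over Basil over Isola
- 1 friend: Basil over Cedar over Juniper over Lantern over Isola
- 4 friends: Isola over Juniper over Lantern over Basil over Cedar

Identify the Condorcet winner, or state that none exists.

Check each pair by majority over 11 ballots:
Basil vs Isola: Isola wins 6–5.
Basil vs Juniper: Basil wins 6–5.
Basil–Cedar: Basil 10–1.
Basil vs Lantern: Lantern, 6–5.
Isola vs Juniper: Isola, 9–2.
Isola vs Cedar: Isola wins 7–4.
Isola vs Lantern: Isola, 8–3.
Juniper vs Cedar: Juniper, 7–4.
Juniper vs Lantern: Juniper, 7–4.
Cedar vs Lantern: Lantern, 6–5.
Isola beats each of Basil, Juniper, Cedar, Lantern — Isola is the Condorcet winner.

Isola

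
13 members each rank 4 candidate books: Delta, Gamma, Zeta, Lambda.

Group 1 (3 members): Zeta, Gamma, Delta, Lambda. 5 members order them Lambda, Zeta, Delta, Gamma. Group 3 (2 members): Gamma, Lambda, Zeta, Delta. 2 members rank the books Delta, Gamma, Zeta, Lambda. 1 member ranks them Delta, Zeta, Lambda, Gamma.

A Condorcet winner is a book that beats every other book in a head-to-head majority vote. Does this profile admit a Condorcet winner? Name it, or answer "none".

Pairwise majorities:
Delta vs Gamma: Delta, 8–5.
Delta vs Zeta: Zeta, 10–3.
Delta–Lambda: Lambda 7–6.
Gamma–Zeta: Zeta 9–4.
Gamma–Lambda: Gamma 7–6.
Zeta–Lambda: Lambda 7–6.
Every book loses at least once (Delta loses to Zeta; Gamma loses to Delta; Zeta loses to Lambda; Lambda loses to Gamma). The majority relation contains the cycle Delta > Gamma > Lambda > Delta, so there is no Condorcet winner.

none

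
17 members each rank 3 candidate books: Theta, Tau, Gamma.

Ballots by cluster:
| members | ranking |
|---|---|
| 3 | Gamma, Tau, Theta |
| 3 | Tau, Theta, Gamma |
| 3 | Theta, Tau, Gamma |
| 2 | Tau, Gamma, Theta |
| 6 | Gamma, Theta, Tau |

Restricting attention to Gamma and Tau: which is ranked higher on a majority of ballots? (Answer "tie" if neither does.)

Gamma

Ballots ranking Gamma above Tau: 3 + 6 = 9.
Ballots ranking Tau above Gamma: 17 − 9 = 8.
Gamma wins the head-to-head 9–8.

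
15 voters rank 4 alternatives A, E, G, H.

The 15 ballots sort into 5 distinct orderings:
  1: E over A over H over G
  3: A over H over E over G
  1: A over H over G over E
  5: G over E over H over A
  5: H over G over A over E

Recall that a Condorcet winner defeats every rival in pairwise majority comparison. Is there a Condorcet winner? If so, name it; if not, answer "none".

H

Check each pair by majority over 15 ballots:
A vs E: A, 9–6.
A vs G: 5 to 10, G.
A vs H: 1+3+1 = 5 for A, 10 for H — H by 10–5.
E vs G: 4 to 11, G.
E–H: H 9–6.
G vs H: 5 for G, 10 for H — H by 10–5.
H wins every pairwise contest, so H is the Condorcet winner.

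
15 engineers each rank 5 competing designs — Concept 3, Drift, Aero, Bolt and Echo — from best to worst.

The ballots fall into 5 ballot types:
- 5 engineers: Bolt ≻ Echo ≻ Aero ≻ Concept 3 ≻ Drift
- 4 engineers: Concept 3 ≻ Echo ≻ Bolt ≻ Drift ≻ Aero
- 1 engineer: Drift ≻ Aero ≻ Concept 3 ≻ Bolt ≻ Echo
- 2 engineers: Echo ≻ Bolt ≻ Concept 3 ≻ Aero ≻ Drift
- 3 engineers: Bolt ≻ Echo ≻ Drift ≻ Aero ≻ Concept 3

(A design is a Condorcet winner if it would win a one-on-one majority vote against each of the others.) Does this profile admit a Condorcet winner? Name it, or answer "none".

Bolt

Head-to-head results (15 engineers):
Concept 3–Drift: Concept 3 11–4.
Concept 3 vs Aero: Aero, 9–6.
Concept 3 vs Bolt: Bolt wins 10–5.
Concept 3 vs Echo: Echo, 10–5.
Drift vs Aero: Drift wins 8–7.
Drift–Bolt: Bolt 14–1.
Drift vs Echo: Echo, 14–1.
Aero–Bolt: Bolt 14–1.
Aero vs Echo: Echo wins 14–1.
Bolt–Echo: Bolt 9–6.
Bolt defeats every rival head-to-head and is the Condorcet winner.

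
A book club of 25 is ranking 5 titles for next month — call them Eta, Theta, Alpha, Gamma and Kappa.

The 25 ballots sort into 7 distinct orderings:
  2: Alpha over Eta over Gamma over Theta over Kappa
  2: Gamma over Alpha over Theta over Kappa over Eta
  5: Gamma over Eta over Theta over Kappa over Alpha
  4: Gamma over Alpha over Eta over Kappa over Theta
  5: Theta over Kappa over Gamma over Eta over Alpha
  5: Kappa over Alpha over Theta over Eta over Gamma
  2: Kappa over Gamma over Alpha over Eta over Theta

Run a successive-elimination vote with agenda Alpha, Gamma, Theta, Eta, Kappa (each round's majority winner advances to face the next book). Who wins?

Round 1: Alpha vs Gamma — 7–18, Gamma advances.
Round 2: Gamma vs Theta — 15–10, Gamma advances.
Round 3: Gamma vs Eta — 18–7, Gamma advances.
Round 4: Gamma vs Kappa — 13–12, Gamma advances.
The agenda winner is Gamma.

Gamma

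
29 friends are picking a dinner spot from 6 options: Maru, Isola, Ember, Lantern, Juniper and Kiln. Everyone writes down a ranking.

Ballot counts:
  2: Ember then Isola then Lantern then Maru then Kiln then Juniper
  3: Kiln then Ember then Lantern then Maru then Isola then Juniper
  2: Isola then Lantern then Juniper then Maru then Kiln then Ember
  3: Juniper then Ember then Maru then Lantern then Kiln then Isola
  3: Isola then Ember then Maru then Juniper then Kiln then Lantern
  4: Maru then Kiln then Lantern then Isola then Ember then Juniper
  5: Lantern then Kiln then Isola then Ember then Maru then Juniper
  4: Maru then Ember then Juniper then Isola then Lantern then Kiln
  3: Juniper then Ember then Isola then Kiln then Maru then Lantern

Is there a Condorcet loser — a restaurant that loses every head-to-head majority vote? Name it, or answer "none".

Head-to-head results (29 friends):
Maru vs Isola: Maru is ranked higher on 3+3+4+4 = 14 ballots, Isola on 15. Isola wins 15–14.
Maru vs Ember: 10 to 19, Ember.
Maru–Lantern: Maru 17–12.
Maru vs Juniper: Maru is ranked higher on 2+3+3+4+5+4 = 21 ballots, Juniper on 8. Maru wins 21–8.
Maru vs Kiln: Maru, 18–11.
Isola–Ember: Ember 15–14.
Isola vs Lantern: Lantern wins 15–14.
Isola vs Juniper: Isola wins 19–10.
Isola vs Kiln: Kiln, 15–14.
Ember vs Lantern: 18 to 11, Ember.
Ember vs Juniper: Ember wins 21–8.
Ember vs Kiln: 2+3+3+4+3 = 15 for Ember, 14 for Kiln — Ember by 15–14.
Lantern vs Juniper: Lantern wins 16–13.
Lantern vs Kiln: Lantern preferred on 2+2+3+5+4 = 16 ballots; Lantern wins 16–13.
Juniper vs Kiln: Juniper, 15–14.
No restaurant is winless: Maru beats Lantern; Isola beats Maru; Ember beats Maru; Lantern beats Isola; Juniper beats Kiln; Kiln beats Isola. There is no Condorcet loser.

none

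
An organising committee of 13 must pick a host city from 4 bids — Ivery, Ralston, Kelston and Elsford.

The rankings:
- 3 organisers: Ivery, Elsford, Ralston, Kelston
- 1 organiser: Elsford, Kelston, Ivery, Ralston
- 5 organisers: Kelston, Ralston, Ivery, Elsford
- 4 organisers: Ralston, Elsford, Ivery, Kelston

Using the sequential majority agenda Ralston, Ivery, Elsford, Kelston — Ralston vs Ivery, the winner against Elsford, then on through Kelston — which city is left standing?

Round 1: Ralston vs Ivery — 9–4, Ralston advances.
Round 2: Ralston vs Elsford — 9–4, Ralston advances.
Round 3: Ralston vs Kelston — 7–6, Ralston advances.
The agenda winner is Ralston.

Ralston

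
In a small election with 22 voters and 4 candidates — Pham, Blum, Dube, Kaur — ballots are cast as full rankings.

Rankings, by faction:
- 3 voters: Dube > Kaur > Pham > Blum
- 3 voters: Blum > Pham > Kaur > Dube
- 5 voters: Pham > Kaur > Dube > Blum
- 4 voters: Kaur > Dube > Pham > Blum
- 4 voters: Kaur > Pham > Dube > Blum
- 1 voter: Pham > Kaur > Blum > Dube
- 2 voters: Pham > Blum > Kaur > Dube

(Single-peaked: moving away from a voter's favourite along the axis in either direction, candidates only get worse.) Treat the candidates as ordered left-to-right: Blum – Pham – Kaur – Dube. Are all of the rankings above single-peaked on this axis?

yes

Axis positions: Blum=1, Pham=2, Kaur=3, Dube=4.
Faction 1 (peak Dube at position 4): ranking walks positions 4-3-2-1, expanding outward from the peak — single-peaked.
Faction 2 (peak Blum at position 1): ranking walks positions 1-2-3-4, expanding outward from the peak — single-peaked.
Faction 3 (peak Pham at position 2): ranking walks positions 2-3-4-1, expanding outward from the peak — single-peaked.
Faction 4 (peak Kaur at position 3): ranking walks positions 3-4-2-1, expanding outward from the peak — single-peaked.
Faction 5 (peak Kaur at position 3): ranking walks positions 3-2-4-1, expanding outward from the peak — single-peaked.
Faction 6 (peak Pham at position 2): ranking walks positions 2-3-1-4, expanding outward from the peak — single-peaked.
Faction 7 (peak Pham at position 2): ranking walks positions 2-1-3-4, expanding outward from the peak — single-peaked.
Every ranking is single-peaked on this axis.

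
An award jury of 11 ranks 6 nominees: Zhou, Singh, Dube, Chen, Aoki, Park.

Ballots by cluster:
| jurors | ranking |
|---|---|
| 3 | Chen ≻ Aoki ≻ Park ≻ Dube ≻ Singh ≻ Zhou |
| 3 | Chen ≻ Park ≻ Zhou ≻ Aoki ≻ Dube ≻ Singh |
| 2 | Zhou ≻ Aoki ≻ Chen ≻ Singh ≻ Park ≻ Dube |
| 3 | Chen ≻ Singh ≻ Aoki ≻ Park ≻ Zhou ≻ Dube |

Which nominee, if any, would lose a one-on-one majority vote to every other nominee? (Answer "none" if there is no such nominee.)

none

Pairwise majorities:
Zhou vs Singh: Zhou preferred on 3+2 = 5 ballots; Singh wins 6–5.
Zhou vs Dube: Zhou preferred on 3+2+3 = 8 ballots; Zhou wins 8–3.
Zhou vs Chen: 2 for Zhou, 9 for Chen — Chen by 9–2.
Zhou–Aoki: Aoki 6–5.
Zhou vs Park: Park, 9–2.
Singh vs Dube: Dube, 6–5.
Singh vs Chen: Chen wins 11–0.
Singh–Aoki: Aoki 8–3.
Singh vs Park: Singh preferred on 2+3 = 5 ballots; Park wins 6–5.
Dube vs Chen: Chen wins 11–0.
Dube vs Aoki: Aoki wins 11–0.
Dube vs Park: Park wins 11–0.
Chen vs Aoki: Chen, 9–2.
Chen vs Park: Chen wins 11–0.
Aoki vs Park: Aoki preferred on 3+2+3 = 8 ballots; Aoki wins 8–3.
Each nominee has at least one pairwise win (Zhou beats Dube; Singh beats Zhou; Dube beats Singh; Chen beats Zhou; Aoki beats Zhou; Park beats Zhou) — no Condorcet loser.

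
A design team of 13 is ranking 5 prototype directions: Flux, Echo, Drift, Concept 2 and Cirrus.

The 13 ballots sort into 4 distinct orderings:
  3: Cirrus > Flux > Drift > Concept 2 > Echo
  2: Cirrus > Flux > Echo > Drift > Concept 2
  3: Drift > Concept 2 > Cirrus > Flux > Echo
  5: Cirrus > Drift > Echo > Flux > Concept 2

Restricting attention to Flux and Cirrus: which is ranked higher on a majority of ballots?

No ballot ranks Flux above Cirrus: 0.
Ballots ranking Cirrus above Flux: 13 − 0 = 13.
Cirrus wins the head-to-head 13–0.

Cirrus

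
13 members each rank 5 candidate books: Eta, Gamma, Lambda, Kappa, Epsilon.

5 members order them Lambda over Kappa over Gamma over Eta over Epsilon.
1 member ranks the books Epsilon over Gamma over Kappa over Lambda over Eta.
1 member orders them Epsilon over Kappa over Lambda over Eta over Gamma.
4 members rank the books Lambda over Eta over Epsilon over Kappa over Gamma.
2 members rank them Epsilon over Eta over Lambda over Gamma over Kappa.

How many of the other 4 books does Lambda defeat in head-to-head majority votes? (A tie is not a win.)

Lambda against each rival (13 members):
Lambda vs Eta: Lambda is ranked higher on 5+1+1+4 = 11 ballots, Eta on 2. Lambda wins 11–2.
Lambda vs Gamma: 12 to 1, Lambda.
Lambda vs Kappa: 11 to 2, Lambda.
Lambda vs Epsilon: 5+4 = 9 for Lambda, 4 for Epsilon — Lambda by 9–4.
Lambda beats Eta, Gamma, Kappa, Epsilon — 4 pairwise wins.

4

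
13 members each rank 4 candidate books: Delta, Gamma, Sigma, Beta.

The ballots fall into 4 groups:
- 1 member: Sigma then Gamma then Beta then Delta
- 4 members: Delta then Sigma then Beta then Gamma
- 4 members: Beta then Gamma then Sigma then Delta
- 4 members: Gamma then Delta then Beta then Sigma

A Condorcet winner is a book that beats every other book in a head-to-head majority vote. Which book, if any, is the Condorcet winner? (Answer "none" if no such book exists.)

none

Check each pair by majority over 13 ballots:
Delta vs Gamma: Delta is ranked higher on 4 ballots, Gamma on 9. Gamma wins 9–4.
Delta vs Sigma: 4+4 = 8 for Delta, 5 for Sigma — Delta by 8–5.
Delta vs Beta: 4+4 = 8 for Delta, 5 for Beta — Delta by 8–5.
Gamma vs Sigma: 4+4 = 8 for Gamma, 5 for Sigma — Gamma by 8–5.
Gamma vs Beta: Gamma is ranked higher on 1+4 = 5 ballots, Beta on 8. Beta wins 8–5.
Sigma vs Beta: Sigma is ranked higher on 1+4 = 5 ballots, Beta on 8. Beta wins 8–5.
No book is unbeaten: Delta loses to Gamma; Gamma loses to Beta; Sigma loses to Delta; Beta loses to Delta. In particular Delta → Beta → Gamma → Delta is a majority cycle — no Condorcet winner exists.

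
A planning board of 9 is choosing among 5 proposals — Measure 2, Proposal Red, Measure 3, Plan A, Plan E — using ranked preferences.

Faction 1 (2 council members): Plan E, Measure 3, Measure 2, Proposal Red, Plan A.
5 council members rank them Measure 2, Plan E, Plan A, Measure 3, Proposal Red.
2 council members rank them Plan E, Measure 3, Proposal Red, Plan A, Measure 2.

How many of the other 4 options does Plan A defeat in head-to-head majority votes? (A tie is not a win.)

Plan A against each rival (9 council members):
Plan A vs Measure 2: Measure 2, 7–2.
Plan A vs Proposal Red: Plan A, 5–4.
Plan A vs Measure 3: Plan A, 5–4.
Plan A vs Plan E: 0 for Plan A, 9 for Plan E — Plan E by 9–0.
Plan A beats Proposal Red, Measure 3; loses to Measure 2, Plan E — 2 pairwise wins.

2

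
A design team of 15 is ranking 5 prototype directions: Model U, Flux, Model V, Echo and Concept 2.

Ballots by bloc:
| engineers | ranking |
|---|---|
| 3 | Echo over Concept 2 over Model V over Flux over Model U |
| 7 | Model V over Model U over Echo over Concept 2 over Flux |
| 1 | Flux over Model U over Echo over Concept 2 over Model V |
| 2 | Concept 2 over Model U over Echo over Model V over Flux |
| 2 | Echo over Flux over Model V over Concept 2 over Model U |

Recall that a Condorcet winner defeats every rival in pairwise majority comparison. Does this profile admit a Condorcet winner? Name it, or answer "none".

Pairwise majorities:
Model U vs Flux: Model U, 9–6.
Model U vs Model V: Model V wins 12–3.
Model U–Echo: Model U 10–5.
Model U vs Concept 2: Model U preferred on 7+1 = 8 ballots; Model U wins 8–7.
Flux–Model V: Model V 12–3.
Flux vs Echo: 1 for Flux, 14 for Echo — Echo by 14–1.
Flux vs Concept 2: 1+2 = 3 for Flux, 12 for Concept 2 — Concept 2 by 12–3.
Model V vs Echo: Model V preferred on 7 ballots; Echo wins 8–7.
Model V vs Concept 2: Model V is ranked higher on 7+2 = 9 ballots, Concept 2 on 6. Model V wins 9–6.
Echo vs Concept 2: Echo wins 13–2.
Each design drops at least one matchup (Model U loses to Model V; Flux loses to Model U; Model V loses to Echo; Echo loses to Model U; Concept 2 loses to Model U); the cycle Model U → Echo → Model V → Model U rules out a Condorcet winner.

none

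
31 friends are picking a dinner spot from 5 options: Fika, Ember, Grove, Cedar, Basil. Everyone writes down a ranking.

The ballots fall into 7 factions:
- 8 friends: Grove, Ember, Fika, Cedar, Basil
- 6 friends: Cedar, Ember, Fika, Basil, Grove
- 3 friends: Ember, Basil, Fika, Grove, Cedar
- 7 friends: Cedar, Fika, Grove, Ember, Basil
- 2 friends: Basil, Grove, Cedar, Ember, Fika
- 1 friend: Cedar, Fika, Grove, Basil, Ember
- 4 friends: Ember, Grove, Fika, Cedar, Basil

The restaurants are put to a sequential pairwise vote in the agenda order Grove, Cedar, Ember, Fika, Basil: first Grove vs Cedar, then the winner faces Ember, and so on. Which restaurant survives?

Round 1: Grove vs Cedar — 17–14, Grove advances.
Round 2: Grove vs Ember — 18–13, Grove advances.
Round 3: Grove vs Fika — 14–17, Fika advances.
Round 4: Fika vs Basil — 26–5, Fika advances.
Fika survives the agenda.

Fika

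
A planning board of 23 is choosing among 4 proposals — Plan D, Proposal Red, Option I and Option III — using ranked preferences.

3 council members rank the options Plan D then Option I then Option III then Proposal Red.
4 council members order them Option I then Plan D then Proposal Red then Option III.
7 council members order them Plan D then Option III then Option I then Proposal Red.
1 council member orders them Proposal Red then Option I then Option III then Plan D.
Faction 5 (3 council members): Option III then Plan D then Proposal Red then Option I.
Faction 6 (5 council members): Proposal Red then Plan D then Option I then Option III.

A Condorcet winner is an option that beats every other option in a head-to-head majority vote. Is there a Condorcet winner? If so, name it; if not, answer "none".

Check each pair by majority over 23 ballots:
Plan D vs Proposal Red: Plan D, 17–6.
Plan D vs Option I: 3+7+3+5 = 18 for Plan D, 5 for Option I — Plan D by 18–5.
Plan D vs Option III: 19 to 4, Plan D.
Proposal Red vs Option I: Proposal Red preferred on 1+3+5 = 9 ballots; Option I wins 14–9.
Proposal Red–Option III: Option III 13–10.
Option I vs Option III: Option I, 13–10.
Only Plan D has no losses; Plan D is the Condorcet winner.

Plan D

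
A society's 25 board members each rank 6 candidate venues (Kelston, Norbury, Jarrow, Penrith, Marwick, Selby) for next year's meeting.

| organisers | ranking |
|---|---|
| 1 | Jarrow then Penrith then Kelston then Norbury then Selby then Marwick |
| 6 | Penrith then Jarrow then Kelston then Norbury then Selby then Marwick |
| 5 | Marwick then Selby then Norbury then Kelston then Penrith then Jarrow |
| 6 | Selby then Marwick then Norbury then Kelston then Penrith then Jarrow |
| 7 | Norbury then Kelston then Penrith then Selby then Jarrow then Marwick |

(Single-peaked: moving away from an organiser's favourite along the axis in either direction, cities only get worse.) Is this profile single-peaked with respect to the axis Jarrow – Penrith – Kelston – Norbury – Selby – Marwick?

Axis positions: Jarrow=1, Penrith=2, Kelston=3, Norbury=4, Selby=5, Marwick=6.
Bloc 1 (peak Jarrow at position 1): ranking walks positions 1-2-3-4-5-6, expanding outward from the peak — single-peaked.
Bloc 2 (peak Penrith at position 2): ranking walks positions 2-1-3-4-5-6, expanding outward from the peak — single-peaked.
Bloc 3 (peak Marwick at position 6): ranking walks positions 6-5-4-3-2-1, expanding outward from the peak — single-peaked.
Bloc 4 (peak Selby at position 5): ranking walks positions 5-6-4-3-2-1, expanding outward from the peak — single-peaked.
Bloc 5 (peak Norbury at position 4): ranking walks positions 4-3-2-5-1-6, expanding outward from the peak — single-peaked.
Every ranking is single-peaked on this axis.

yes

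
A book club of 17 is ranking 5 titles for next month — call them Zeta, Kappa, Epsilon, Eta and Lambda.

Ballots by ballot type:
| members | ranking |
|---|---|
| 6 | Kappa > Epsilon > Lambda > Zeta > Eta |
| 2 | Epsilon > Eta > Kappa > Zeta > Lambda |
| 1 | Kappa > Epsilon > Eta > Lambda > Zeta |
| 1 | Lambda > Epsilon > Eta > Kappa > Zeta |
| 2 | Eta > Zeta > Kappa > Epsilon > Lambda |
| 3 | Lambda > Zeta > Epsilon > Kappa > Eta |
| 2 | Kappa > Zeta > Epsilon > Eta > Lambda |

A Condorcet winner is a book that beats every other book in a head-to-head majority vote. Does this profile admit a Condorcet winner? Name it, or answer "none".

Kappa

Pairwise majorities:
Zeta vs Kappa: Kappa wins 12–5.
Zeta–Epsilon: Epsilon 10–7.
Zeta vs Eta: 6+3+2 = 11 for Zeta, 6 for Eta — Zeta by 11–6.
Zeta vs Lambda: 6 to 11, Lambda.
Kappa vs Epsilon: Kappa, 11–6.
Kappa vs Eta: Kappa wins 12–5.
Kappa vs Lambda: Kappa wins 13–4.
Epsilon–Eta: Epsilon 15–2.
Epsilon vs Lambda: Epsilon preferred on 6+2+1+2+2 = 13 ballots; Epsilon wins 13–4.
Eta–Lambda: Lambda 10–7.
Kappa wins every pairwise contest, so Kappa is the Condorcet winner.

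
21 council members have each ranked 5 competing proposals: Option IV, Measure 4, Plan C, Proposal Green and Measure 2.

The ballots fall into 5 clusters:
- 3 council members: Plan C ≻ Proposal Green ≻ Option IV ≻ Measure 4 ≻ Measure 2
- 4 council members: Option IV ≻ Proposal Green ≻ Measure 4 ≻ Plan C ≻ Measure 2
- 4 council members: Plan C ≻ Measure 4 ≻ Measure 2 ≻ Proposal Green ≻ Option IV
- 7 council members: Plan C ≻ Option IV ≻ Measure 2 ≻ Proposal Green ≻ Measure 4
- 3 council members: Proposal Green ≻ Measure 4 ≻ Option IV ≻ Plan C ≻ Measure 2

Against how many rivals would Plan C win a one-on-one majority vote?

Plan C against each rival (21 council members):
Plan C vs Option IV: Plan C preferred on 3+4+7 = 14 ballots; Plan C wins 14–7.
Plan C–Measure 4: Plan C 14–7.
Plan C vs Proposal Green: Plan C is ranked higher on 3+4+7 = 14 ballots, Proposal Green on 7. Plan C wins 14–7.
Plan C vs Measure 2: Plan C is ranked higher on 3+4+4+7+3 = 21 ballots, Measure 2 on 0. Plan C wins 21–0.
Plan C beats Option IV, Measure 4, Proposal Green, Measure 2 — 4 pairwise wins.

4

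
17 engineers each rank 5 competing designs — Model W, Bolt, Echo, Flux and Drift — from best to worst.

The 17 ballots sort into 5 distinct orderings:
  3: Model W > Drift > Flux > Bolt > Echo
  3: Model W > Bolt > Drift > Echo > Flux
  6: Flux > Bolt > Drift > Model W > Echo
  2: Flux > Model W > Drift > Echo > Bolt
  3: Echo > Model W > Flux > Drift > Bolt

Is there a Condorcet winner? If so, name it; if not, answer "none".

Model W

Pairwise majorities:
Model W vs Bolt: Model W wins 11–6.
Model W vs Echo: Model W wins 14–3.
Model W vs Flux: Model W preferred on 3+3+3 = 9 ballots; Model W wins 9–8.
Model W–Drift: Model W 11–6.
Bolt–Echo: Bolt 12–5.
Bolt vs Flux: 3 to 14, Flux.
Bolt vs Drift: 9 to 8, Bolt.
Echo–Flux: Flux 11–6.
Echo vs Drift: 3 for Echo, 14 for Drift — Drift by 14–3.
Flux vs Drift: Flux, 11–6.
Model W defeats every rival head-to-head and is the Condorcet winner.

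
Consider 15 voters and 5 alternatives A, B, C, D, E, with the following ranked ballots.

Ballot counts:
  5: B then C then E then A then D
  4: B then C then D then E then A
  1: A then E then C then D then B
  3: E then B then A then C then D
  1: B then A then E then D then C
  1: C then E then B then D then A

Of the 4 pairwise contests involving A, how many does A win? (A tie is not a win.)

A against each rival (15 voters):
A vs B: B wins 14–1.
A vs C: C, 10–5.
A vs D: A, 10–5.
A vs E: 2 to 13, E.
A beats D; loses to B, C, E — 1 pairwise win.

1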